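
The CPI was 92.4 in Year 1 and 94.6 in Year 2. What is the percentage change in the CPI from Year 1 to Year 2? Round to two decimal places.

2.38%

Change = (94.6 − 92.4) / 92.4 × 100
       = 2.2 / 92.4 × 100 = 2.3810%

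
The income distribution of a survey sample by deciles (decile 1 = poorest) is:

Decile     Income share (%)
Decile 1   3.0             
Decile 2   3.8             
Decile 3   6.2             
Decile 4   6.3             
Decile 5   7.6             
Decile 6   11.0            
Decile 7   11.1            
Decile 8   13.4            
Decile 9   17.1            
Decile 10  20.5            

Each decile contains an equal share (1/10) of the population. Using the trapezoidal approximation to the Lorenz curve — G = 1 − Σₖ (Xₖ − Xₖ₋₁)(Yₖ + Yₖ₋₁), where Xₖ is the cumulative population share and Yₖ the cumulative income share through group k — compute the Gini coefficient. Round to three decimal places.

0.304

Cumulative income shares Yₖ: 0.0300, 0.0680, 0.1300, 0.1930, 0.2690, 0.3790, 0.4900, 0.6240, 0.7950, 1.0000
Σ (Xₖ−Xₖ₋₁)(Yₖ+Yₖ₋₁) = (1/10)(0.0300+0.0000) + (1/10)(0.0680+0.0300) + (1/10)(0.1300+0.0680) + (1/10)(0.1930+0.1300) + (1/10)(0.2690+0.1930) + (1/10)(0.3790+0.2690) + (1/10)(0.4900+0.3790) + (1/10)(0.6240+0.4900) + (1/10)(0.7950+0.6240) + (1/10)(1.0000+0.7950)
  = 0.0030 + 0.0098 + 0.0198 + 0.0323 + 0.0462 + 0.0648 + 0.0869 + 0.1114 + 0.1419 + 0.1795 = 0.6956
G = 1 − 0.6956 = 0.3044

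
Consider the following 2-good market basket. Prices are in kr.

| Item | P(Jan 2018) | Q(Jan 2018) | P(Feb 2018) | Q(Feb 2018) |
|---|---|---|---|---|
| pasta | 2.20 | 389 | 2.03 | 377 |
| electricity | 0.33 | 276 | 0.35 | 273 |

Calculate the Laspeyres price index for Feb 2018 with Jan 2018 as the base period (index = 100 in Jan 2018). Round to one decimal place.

Laspeyres price index uses base-period quantities as weights.
ΣP(Feb 2018)·Q(Jan 2018) = 2.03×389 + 0.35×276 = 789.67 + 96.6 = 886.27
ΣP(Jan 2018)·Q(Jan 2018) = 2.20×389 + 0.33×276 = 855.8 + 91.08 = 946.88
Index = 886.27 / 946.88 × 100 = 93.5990

93.6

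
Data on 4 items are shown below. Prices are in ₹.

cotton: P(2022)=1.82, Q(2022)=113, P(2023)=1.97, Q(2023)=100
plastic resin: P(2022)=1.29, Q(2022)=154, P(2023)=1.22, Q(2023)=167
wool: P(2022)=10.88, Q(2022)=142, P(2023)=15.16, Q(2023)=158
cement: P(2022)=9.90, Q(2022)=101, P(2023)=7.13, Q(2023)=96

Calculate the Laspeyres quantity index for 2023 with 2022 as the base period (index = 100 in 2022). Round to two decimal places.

103.99

Laspeyres quantity index uses base-period prices as weights.
ΣP(2022)·Q(2023) = 1.82×100 + 1.29×167 + 10.88×158 + 9.90×96 = 182 + 215.43 + 1719.04 + 950.4 = 3066.87
ΣP(2022)·Q(2022) = 1.82×113 + 1.29×154 + 10.88×142 + 9.90×101 = 205.66 + 198.66 + 1544.96 + 999.9 = 2949.18
Index = 3066.87 / 2949.18 × 100 = 103.9906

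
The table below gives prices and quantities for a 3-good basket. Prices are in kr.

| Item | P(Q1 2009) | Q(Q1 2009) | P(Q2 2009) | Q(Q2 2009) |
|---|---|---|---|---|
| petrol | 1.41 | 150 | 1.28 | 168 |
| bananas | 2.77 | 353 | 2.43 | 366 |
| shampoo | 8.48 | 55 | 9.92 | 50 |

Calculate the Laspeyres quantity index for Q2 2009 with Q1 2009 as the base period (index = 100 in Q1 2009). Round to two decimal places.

Laspeyres quantity index uses base-period prices as weights.
ΣP(Q1 2009)·Q(Q2 2009) = 1.41×168 + 2.77×366 + 8.48×50 = 236.88 + 1013.82 + 424 = 1674.7
ΣP(Q1 2009)·Q(Q1 2009) = 1.41×150 + 2.77×353 + 8.48×55 = 211.5 + 977.81 + 466.4 = 1655.71
Index = 1674.7 / 1655.71 × 100 = 101.1469

101.15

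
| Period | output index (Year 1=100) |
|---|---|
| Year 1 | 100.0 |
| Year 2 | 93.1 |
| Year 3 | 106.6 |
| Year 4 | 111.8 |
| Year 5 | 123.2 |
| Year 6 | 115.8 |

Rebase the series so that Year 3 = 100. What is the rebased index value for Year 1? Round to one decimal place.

93.8

Rebased(Year 1) = 100.0 / 106.6 × 100 = 93.8086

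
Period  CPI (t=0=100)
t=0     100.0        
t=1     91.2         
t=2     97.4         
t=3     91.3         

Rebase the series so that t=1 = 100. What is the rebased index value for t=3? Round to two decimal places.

100.11

Rebased(t=3) = 91.3 / 91.2 × 100 = 100.1096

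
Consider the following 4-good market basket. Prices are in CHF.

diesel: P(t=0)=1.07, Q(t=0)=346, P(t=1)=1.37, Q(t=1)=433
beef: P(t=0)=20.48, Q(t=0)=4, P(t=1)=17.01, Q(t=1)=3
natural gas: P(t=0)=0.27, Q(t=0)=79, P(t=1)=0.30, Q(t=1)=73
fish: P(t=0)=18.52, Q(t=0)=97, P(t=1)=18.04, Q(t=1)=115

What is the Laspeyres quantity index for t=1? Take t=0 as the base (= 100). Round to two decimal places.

Laspeyres quantity index uses base-period prices as weights.
ΣP(t=0)·Q(t=1) = 1.07×433 + 20.48×3 + 0.27×73 + 18.52×115 = 463.31 + 61.44 + 19.71 + 2129.8 = 2674.26
ΣP(t=0)·Q(t=0) = 1.07×346 + 20.48×4 + 0.27×79 + 18.52×97 = 370.22 + 81.92 + 21.33 + 1796.44 = 2269.91
Index = 2674.26 / 2269.91 × 100 = 117.8135

117.81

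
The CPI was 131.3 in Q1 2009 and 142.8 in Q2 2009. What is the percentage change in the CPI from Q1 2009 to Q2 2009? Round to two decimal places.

Change = (142.8 − 131.3) / 131.3 × 100
       = 11.5 / 131.3 × 100 = 8.7586%

8.76%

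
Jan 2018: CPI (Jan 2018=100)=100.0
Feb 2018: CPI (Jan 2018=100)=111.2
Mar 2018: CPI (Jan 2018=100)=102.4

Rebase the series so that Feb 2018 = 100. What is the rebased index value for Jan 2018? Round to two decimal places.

Rebased(Jan 2018) = 100.0 / 111.2 × 100 = 89.9281

89.93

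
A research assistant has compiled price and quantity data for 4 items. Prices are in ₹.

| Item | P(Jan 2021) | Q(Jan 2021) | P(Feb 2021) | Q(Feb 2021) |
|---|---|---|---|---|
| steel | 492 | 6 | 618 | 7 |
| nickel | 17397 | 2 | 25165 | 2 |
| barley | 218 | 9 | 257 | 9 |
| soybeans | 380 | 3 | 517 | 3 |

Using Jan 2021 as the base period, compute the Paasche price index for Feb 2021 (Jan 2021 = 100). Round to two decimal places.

Paasche price index uses current-period quantities as weights.
ΣP(Feb 2021)·Q(Feb 2021) = 618×7 + 25165×2 + 257×9 + 517×3 = 4326 + 50330 + 2313 + 1551 = 58520
ΣP(Jan 2021)·Q(Feb 2021) = 492×7 + 17397×2 + 218×9 + 380×3 = 3444 + 34794 + 1962 + 1140 = 41340
Index = 58520 / 41340 × 100 = 141.5578

141.56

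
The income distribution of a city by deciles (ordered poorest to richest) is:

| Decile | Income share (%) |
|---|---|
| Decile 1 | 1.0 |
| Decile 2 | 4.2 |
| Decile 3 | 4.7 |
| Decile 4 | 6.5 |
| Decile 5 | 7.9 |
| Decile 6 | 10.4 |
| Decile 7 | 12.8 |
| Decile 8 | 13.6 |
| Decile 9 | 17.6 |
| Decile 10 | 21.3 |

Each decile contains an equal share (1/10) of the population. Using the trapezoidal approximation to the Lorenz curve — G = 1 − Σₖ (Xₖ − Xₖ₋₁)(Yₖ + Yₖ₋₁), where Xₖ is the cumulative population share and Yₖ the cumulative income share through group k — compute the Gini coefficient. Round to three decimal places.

Cumulative income shares Yₖ: 0.0100, 0.0520, 0.0990, 0.1640, 0.2430, 0.3470, 0.4750, 0.6110, 0.7870, 1.0000
Σ (Xₖ−Xₖ₋₁)(Yₖ+Yₖ₋₁) = (1/10)(0.0100+0.0000) + (1/10)(0.0520+0.0100) + (1/10)(0.0990+0.0520) + (1/10)(0.1640+0.0990) + (1/10)(0.2430+0.1640) + (1/10)(0.3470+0.2430) + (1/10)(0.4750+0.3470) + (1/10)(0.6110+0.4750) + (1/10)(0.7870+0.6110) + (1/10)(1.0000+0.7870)
  = 0.0010 + 0.0062 + 0.0151 + 0.0263 + 0.0407 + 0.0590 + 0.0822 + 0.1086 + 0.1398 + 0.1787 = 0.6576
G = 1 − 0.6576 = 0.3424

0.342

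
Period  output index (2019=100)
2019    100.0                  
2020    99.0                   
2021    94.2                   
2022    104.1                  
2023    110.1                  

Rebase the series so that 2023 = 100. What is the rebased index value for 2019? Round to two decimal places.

Rebased(2019) = 100.0 / 110.1 × 100 = 90.8265

90.83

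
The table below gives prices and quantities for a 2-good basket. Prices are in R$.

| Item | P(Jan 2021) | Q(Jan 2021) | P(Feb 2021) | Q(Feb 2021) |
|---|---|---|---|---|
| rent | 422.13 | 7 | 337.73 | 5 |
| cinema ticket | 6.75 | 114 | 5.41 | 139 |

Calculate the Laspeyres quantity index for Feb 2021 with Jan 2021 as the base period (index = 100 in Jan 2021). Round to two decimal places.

81.86

Laspeyres quantity index uses base-period prices as weights.
ΣP(Jan 2021)·Q(Feb 2021) = 422.13×5 + 6.75×139 = 2110.65 + 938.25 = 3048.9
ΣP(Jan 2021)·Q(Jan 2021) = 422.13×7 + 6.75×114 = 2954.91 + 769.5 = 3724.41
Index = 3048.9 / 3724.41 × 100 = 81.8626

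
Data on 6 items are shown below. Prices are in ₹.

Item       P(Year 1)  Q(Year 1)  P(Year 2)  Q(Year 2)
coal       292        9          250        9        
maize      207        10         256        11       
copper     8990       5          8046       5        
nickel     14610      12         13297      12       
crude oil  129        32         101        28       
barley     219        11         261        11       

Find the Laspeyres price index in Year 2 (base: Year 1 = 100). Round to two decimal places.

Laspeyres price index uses base-period quantities as weights.
ΣP(Year 2)·Q(Year 1) = 250×9 + 256×10 + 8046×5 + 13297×12 + 101×32 + 261×11 = 2250 + 2560 + 40230 + 159564 + 3232 + 2871 = 210707
ΣP(Year 1)·Q(Year 1) = 292×9 + 207×10 + 8990×5 + 14610×12 + 129×32 + 219×11 = 2628 + 2070 + 44950 + 175320 + 4128 + 2409 = 231505
Index = 210707 / 231505 × 100 = 91.0162

91.02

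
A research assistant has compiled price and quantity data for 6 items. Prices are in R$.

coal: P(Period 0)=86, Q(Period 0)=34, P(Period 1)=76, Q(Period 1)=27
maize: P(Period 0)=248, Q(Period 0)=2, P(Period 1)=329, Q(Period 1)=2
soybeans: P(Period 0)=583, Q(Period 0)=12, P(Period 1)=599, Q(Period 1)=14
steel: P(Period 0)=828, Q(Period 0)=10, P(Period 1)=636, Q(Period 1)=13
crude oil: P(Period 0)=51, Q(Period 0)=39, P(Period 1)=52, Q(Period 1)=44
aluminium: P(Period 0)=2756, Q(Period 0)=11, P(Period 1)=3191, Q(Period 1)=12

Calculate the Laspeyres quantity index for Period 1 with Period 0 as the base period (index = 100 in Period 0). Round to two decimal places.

111.88

Laspeyres quantity index uses base-period prices as weights.
ΣP(Period 0)·Q(Period 1) = 86×27 + 248×2 + 583×14 + 828×13 + 51×44 + 2756×12 = 2322 + 496 + 8162 + 10764 + 2244 + 33072 = 57060
ΣP(Period 0)·Q(Period 0) = 86×34 + 248×2 + 583×12 + 828×10 + 51×39 + 2756×11 = 2924 + 496 + 6996 + 8280 + 1989 + 30316 = 51001
Index = 57060 / 51001 × 100 = 111.8802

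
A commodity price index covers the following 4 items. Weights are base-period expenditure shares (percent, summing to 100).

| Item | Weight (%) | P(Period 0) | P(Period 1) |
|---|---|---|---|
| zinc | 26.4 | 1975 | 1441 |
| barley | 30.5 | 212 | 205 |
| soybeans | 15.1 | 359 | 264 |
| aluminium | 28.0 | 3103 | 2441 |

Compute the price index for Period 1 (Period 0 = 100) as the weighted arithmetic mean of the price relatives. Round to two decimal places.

zinc: 26.4 × (1441/1975) = 26.4 × 0.729620 = 19.2620
barley: 30.5 × (205/212) = 30.5 × 0.966981 = 29.4929
soybeans: 15.1 × (264/359) = 15.1 × 0.735376 = 11.1042
aluminium: 28.0 × (2441/3103) = 28.0 × 0.786658 = 22.0264
Index = Σ wᵢ·(p₁ᵢ/p₀ᵢ) = 19.2620 + 29.4929 + 11.1042 + 22.0264 = 81.8855

81.89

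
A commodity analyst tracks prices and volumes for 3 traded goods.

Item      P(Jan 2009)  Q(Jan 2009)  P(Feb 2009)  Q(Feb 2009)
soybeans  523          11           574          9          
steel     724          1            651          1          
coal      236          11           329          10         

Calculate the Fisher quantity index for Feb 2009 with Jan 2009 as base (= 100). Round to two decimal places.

Laspeyres component (base-period weights):
ΣP(Jan 2009)Q(Feb 2009) = 523×9 + 724×1 + 236×10 = 4707 + 724 + 2360 = 7791
ΣP(Jan 2009)Q(Jan 2009) = 523×11 + 724×1 + 236×11 = 5753 + 724 + 2596 = 9073
L = 7791 / 9073 × 100 = 85.8702
Paasche component (current-period weights):
ΣP(Feb 2009)Q(Feb 2009) = 574×9 + 651×1 + 329×10 = 5166 + 651 + 3290 = 9107
ΣP(Feb 2009)Q(Jan 2009) = 574×11 + 651×1 + 329×11 = 6314 + 651 + 3619 = 10584
P = 9107 / 10584 × 100 = 86.0450
Fisher = √(L × P) = √(85.8702 × 86.0450) = 85.9575

85.96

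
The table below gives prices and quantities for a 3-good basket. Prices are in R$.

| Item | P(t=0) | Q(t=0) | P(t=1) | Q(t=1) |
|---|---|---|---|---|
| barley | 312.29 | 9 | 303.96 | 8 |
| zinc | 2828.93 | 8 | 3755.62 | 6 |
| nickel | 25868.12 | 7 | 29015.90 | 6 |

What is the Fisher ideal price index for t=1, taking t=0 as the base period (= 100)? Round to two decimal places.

Laspeyres component (base-period weights):
ΣP(t=1)Q(t=0) = 303.96×9 + 3755.62×8 + 29015.90×7 = 2735.64 + 30044.96 + 203111.3 = 235891.9
ΣP(t=0)Q(t=0) = 312.29×9 + 2828.93×8 + 25868.12×7 = 2810.61 + 22631.44 + 181076.84 = 206518.89
L = 235891.9 / 206518.89 × 100 = 114.2229
Paasche component (current-period weights):
ΣP(t=1)Q(t=1) = 303.96×8 + 3755.62×6 + 29015.90×6 = 2431.68 + 22533.72 + 174095.4 = 199060.8
ΣP(t=0)Q(t=1) = 312.29×8 + 2828.93×6 + 25868.12×6 = 2498.32 + 16973.58 + 155208.72 = 174680.62
P = 199060.8 / 174680.62 × 100 = 113.9570
Fisher = √(L × P) = √(114.2229 × 113.9570) = 114.0899

114.09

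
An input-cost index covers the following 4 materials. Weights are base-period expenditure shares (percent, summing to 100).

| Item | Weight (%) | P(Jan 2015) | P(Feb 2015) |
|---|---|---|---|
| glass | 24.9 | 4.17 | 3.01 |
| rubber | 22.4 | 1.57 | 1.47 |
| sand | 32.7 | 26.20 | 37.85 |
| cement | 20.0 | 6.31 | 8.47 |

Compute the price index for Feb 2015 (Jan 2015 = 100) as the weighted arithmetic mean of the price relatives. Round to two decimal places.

113.03

glass: 24.9 × (3.01/4.17) = 24.9 × 0.721823 = 17.9734
rubber: 22.4 × (1.47/1.57) = 22.4 × 0.936306 = 20.9732
sand: 32.7 × (37.85/26.20) = 32.7 × 1.444656 = 47.2403
cement: 20.0 × (8.47/6.31) = 20.0 × 1.342314 = 26.8463
Index = Σ wᵢ·(p₁ᵢ/p₀ᵢ) = 17.9734 + 20.9732 + 47.2403 + 26.8463 = 113.0332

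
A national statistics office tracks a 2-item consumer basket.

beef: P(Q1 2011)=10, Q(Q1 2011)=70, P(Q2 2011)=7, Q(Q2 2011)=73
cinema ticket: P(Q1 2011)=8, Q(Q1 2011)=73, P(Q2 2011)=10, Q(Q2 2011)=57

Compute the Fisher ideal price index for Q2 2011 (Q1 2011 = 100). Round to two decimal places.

Laspeyres component (base-period weights):
ΣP(Q2 2011)Q(Q1 2011) = 7×70 + 10×73 = 490 + 730 = 1220
ΣP(Q1 2011)Q(Q1 2011) = 10×70 + 8×73 = 700 + 584 = 1284
L = 1220 / 1284 × 100 = 95.0156
Paasche component (current-period weights):
ΣP(Q2 2011)Q(Q2 2011) = 7×73 + 10×57 = 511 + 570 = 1081
ΣP(Q1 2011)Q(Q2 2011) = 10×73 + 8×57 = 730 + 456 = 1186
P = 1081 / 1186 × 100 = 91.1467
Fisher = √(L × P) = √(95.0156 × 91.1467) = 93.0610

93.06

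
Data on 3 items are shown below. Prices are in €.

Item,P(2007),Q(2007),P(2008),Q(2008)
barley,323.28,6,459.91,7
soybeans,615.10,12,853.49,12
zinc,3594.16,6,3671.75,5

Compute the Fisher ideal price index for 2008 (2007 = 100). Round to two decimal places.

114.32

Laspeyres component (base-period weights):
ΣP(2008)Q(2007) = 459.91×6 + 853.49×12 + 3671.75×6 = 2759.46 + 10241.88 + 22030.5 = 35031.84
ΣP(2007)Q(2007) = 323.28×6 + 615.10×12 + 3594.16×6 = 1939.68 + 7381.2 + 21564.96 = 30885.84
L = 35031.84 / 30885.84 × 100 = 113.4236
Paasche component (current-period weights):
ΣP(2008)Q(2008) = 459.91×7 + 853.49×12 + 3671.75×5 = 3219.37 + 10241.88 + 18358.75 = 31820
ΣP(2007)Q(2008) = 323.28×7 + 615.10×12 + 3594.16×5 = 2262.96 + 7381.2 + 17970.8 = 27614.96
P = 31820 / 27614.96 × 100 = 115.2274
Fisher = √(L × P) = √(113.4236 × 115.2274) = 114.3220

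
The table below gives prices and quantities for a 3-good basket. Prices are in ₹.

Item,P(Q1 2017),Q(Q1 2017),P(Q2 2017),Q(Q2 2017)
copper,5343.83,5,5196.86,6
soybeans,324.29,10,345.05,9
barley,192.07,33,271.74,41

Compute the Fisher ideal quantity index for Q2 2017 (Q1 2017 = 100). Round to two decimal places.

118.18

Laspeyres component (base-period weights):
ΣP(Q1 2017)Q(Q2 2017) = 5343.83×6 + 324.29×9 + 192.07×41 = 32062.98 + 2918.61 + 7874.87 = 42856.46
ΣP(Q1 2017)Q(Q1 2017) = 5343.83×5 + 324.29×10 + 192.07×33 = 26719.15 + 3242.9 + 6338.31 = 36300.36
L = 42856.46 / 36300.36 × 100 = 118.0607
Paasche component (current-period weights):
ΣP(Q2 2017)Q(Q2 2017) = 5196.86×6 + 345.05×9 + 271.74×41 = 31181.16 + 3105.45 + 11141.34 = 45427.95
ΣP(Q2 2017)Q(Q1 2017) = 5196.86×5 + 345.05×10 + 271.74×33 = 25984.3 + 3450.5 + 8967.42 = 38402.22
P = 45427.95 / 38402.22 × 100 = 118.2951
Fisher = √(L × P) = √(118.0607 × 118.2951) = 118.1779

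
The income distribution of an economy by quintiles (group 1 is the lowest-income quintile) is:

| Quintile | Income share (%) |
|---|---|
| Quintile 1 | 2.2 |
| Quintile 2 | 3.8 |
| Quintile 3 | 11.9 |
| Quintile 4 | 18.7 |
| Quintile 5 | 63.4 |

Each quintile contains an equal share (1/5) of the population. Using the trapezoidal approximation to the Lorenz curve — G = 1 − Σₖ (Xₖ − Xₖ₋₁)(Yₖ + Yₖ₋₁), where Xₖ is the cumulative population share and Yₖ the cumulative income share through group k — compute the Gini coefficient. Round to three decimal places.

Cumulative income shares Yₖ: 0.0220, 0.0600, 0.1790, 0.3660, 1.0000
Σ (Xₖ−Xₖ₋₁)(Yₖ+Yₖ₋₁) = (1/5)(0.0220+0.0000) + (1/5)(0.0600+0.0220) + (1/5)(0.1790+0.0600) + (1/5)(0.3660+0.1790) + (1/5)(1.0000+0.3660)
  = 0.0044 + 0.0164 + 0.0478 + 0.1090 + 0.2732 = 0.4508
G = 1 − 0.4508 = 0.5492

0.549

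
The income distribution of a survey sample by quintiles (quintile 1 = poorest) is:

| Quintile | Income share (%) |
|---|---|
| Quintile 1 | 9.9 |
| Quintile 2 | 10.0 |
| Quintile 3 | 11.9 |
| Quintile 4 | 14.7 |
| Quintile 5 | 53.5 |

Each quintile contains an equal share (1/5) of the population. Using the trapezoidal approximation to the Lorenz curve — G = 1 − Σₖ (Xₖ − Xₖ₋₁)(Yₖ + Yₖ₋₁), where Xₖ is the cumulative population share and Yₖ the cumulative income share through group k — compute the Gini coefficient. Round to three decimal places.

Cumulative income shares Yₖ: 0.0990, 0.1990, 0.3180, 0.4650, 1.0000
Σ (Xₖ−Xₖ₋₁)(Yₖ+Yₖ₋₁) = (1/5)(0.0990+0.0000) + (1/5)(0.1990+0.0990) + (1/5)(0.3180+0.1990) + (1/5)(0.4650+0.3180) + (1/5)(1.0000+0.4650)
  = 0.0198 + 0.0596 + 0.1034 + 0.1566 + 0.2930 = 0.6324
G = 1 − 0.6324 = 0.3676

0.368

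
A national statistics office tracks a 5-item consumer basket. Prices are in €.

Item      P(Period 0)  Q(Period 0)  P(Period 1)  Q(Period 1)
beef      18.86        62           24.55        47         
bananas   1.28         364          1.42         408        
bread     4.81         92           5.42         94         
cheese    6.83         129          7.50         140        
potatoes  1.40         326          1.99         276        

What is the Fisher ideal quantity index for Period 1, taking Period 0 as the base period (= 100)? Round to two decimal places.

93.14

Laspeyres component (base-period weights):
ΣP(Period 0)Q(Period 1) = 18.86×47 + 1.28×408 + 4.81×94 + 6.83×140 + 1.40×276 = 886.42 + 522.24 + 452.14 + 956.2 + 386.4 = 3203.4
ΣP(Period 0)Q(Period 0) = 18.86×62 + 1.28×364 + 4.81×92 + 6.83×129 + 1.40×326 = 1169.32 + 465.92 + 442.52 + 881.07 + 456.4 = 3415.23
L = 3203.4 / 3415.23 × 100 = 93.7975
Paasche component (current-period weights):
ΣP(Period 1)Q(Period 1) = 24.55×47 + 1.42×408 + 5.42×94 + 7.50×140 + 1.99×276 = 1153.85 + 579.36 + 509.48 + 1050 + 549.24 = 3841.93
ΣP(Period 1)Q(Period 0) = 24.55×62 + 1.42×364 + 5.42×92 + 7.50×129 + 1.99×326 = 1522.1 + 516.88 + 498.64 + 967.5 + 648.74 = 4153.86
P = 3841.93 / 4153.86 × 100 = 92.4906
Fisher = √(L × P) = √(93.7975 × 92.4906) = 93.1418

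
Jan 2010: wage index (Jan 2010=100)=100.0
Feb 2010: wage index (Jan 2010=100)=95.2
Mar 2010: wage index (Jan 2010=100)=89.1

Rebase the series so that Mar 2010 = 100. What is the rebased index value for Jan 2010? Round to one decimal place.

112.2

Rebased(Jan 2010) = 100.0 / 89.1 × 100 = 112.2334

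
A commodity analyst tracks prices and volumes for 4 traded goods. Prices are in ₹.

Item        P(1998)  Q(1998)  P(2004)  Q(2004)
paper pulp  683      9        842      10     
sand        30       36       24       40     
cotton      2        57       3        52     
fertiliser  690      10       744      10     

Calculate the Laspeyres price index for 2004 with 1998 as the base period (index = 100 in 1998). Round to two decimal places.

112.72

Laspeyres price index uses base-period quantities as weights.
ΣP(2004)·Q(1998) = 842×9 + 24×36 + 3×57 + 744×10 = 7578 + 864 + 171 + 7440 = 16053
ΣP(1998)·Q(1998) = 683×9 + 30×36 + 2×57 + 690×10 = 6147 + 1080 + 114 + 6900 = 14241
Index = 16053 / 14241 × 100 = 112.7238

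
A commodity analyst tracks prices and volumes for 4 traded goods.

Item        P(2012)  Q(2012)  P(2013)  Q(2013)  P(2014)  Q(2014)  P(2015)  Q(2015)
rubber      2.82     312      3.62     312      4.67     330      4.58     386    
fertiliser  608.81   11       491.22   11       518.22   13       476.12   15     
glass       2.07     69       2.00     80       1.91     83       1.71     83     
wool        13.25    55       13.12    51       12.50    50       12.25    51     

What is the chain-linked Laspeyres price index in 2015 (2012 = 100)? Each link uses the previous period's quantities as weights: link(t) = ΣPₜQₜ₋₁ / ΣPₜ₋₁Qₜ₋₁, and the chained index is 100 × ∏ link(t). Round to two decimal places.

Link 2012→2013:
ΣP(2013)Q(2012) = 3.62×312 + 491.22×11 + 2.00×69 + 13.12×55 = 1129.44 + 5403.42 + 138 + 721.6 = 7392.46
ΣP(2012)Q(2012) = 2.82×312 + 608.81×11 + 2.07×69 + 13.25×55 = 879.84 + 6696.91 + 142.83 + 728.75 = 8448.33
link = 7392.46/8448.33 = 0.875020
Link 2013→2014:
ΣP(2014)Q(2013) = 4.67×312 + 518.22×11 + 1.91×80 + 12.50×51 = 1457.04 + 5700.42 + 152.8 + 637.5 = 7947.76
ΣP(2013)Q(2013) = 3.62×312 + 491.22×11 + 2.00×80 + 13.12×51 = 1129.44 + 5403.42 + 160 + 669.12 = 7361.98
link = 7947.76/7361.98 = 1.079568
Link 2014→2015:
ΣP(2015)Q(2014) = 4.58×330 + 476.12×13 + 1.71×83 + 12.25×50 = 1511.4 + 6189.56 + 141.93 + 612.5 = 8455.39
ΣP(2014)Q(2014) = 4.67×330 + 518.22×13 + 1.91×83 + 12.50×50 = 1541.1 + 6736.86 + 158.53 + 625 = 9061.49
link = 8455.39/9061.49 = 0.933113
Chained index = 100 × 0.875020 × 1.079568 × 0.933113 = 88.1459

88.15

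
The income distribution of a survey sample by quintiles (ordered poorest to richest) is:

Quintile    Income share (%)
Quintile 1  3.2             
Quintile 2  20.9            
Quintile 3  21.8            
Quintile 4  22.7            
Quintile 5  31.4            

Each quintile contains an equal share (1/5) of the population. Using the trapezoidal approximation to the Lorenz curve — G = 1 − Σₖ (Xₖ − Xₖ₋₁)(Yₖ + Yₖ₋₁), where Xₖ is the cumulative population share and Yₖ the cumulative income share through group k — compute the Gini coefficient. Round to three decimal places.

Cumulative income shares Yₖ: 0.0320, 0.2410, 0.4590, 0.6860, 1.0000
Σ (Xₖ−Xₖ₋₁)(Yₖ+Yₖ₋₁) = (1/5)(0.0320+0.0000) + (1/5)(0.2410+0.0320) + (1/5)(0.4590+0.2410) + (1/5)(0.6860+0.4590) + (1/5)(1.0000+0.6860)
  = 0.0064 + 0.0546 + 0.1400 + 0.2290 + 0.3372 = 0.7672
G = 1 − 0.7672 = 0.2328

0.233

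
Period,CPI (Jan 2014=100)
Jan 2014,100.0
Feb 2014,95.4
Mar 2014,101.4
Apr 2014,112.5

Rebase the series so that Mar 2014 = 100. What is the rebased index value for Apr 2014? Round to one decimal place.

Rebased(Apr 2014) = 112.5 / 101.4 × 100 = 110.9467

110.9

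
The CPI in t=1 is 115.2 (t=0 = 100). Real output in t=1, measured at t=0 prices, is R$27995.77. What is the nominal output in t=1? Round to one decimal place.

Nominal = Real × (Index/100) = 27995.77 × (115.2/100)
        = 27995.77 × 1.152 = 32251.1270

32251.1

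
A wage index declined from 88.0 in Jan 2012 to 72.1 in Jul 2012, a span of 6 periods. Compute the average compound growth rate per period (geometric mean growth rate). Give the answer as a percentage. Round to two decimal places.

-3.27%

Growth factor = (72.1/88.0)^(1/6) = (0.819318)^(1/6) = 0.967332
Growth rate = 0.967332 − 1 = -0.032668 = -3.2668%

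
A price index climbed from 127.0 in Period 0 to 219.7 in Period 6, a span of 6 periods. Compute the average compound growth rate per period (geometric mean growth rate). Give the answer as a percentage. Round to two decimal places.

9.56%

Growth factor = (219.7/127.0)^(1/6) = (1.729921)^(1/6) = 1.095648
Growth rate = 1.095648 − 1 = 0.095648 = 9.5648%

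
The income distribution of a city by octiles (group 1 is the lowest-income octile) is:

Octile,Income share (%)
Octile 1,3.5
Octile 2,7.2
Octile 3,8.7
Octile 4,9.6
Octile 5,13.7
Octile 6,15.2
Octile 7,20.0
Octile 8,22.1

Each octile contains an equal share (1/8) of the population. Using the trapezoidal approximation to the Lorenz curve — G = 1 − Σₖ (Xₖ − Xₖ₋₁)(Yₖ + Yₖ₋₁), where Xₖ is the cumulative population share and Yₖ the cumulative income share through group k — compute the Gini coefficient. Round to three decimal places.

Cumulative income shares Yₖ: 0.0350, 0.1070, 0.1940, 0.2900, 0.4270, 0.5790, 0.7790, 1.0000
Σ (Xₖ−Xₖ₋₁)(Yₖ+Yₖ₋₁) = (1/8)(0.0350+0.0000) + (1/8)(0.1070+0.0350) + (1/8)(0.1940+0.1070) + (1/8)(0.2900+0.1940) + (1/8)(0.4270+0.2900) + (1/8)(0.5790+0.4270) + (1/8)(0.7790+0.5790) + (1/8)(1.0000+0.7790)
  = 0.0044 + 0.0178 + 0.0376 + 0.0605 + 0.0896 + 0.1258 + 0.1698 + 0.2224 = 0.7278
G = 1 − 0.7278 = 0.2722

0.272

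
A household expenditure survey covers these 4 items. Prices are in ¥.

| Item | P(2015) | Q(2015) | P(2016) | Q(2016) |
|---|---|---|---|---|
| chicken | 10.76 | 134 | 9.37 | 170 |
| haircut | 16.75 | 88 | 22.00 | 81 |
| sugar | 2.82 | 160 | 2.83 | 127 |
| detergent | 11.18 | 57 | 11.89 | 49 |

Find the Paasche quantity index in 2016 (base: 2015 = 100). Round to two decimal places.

99.88

Paasche quantity index uses current-period prices as weights.
ΣP(2016)·Q(2016) = 9.37×170 + 22.00×81 + 2.83×127 + 11.89×49 = 1592.9 + 1782 + 359.41 + 582.61 = 4316.92
ΣP(2016)·Q(2015) = 9.37×134 + 22.00×88 + 2.83×160 + 11.89×57 = 1255.58 + 1936 + 452.8 + 677.73 = 4322.11
Index = 4316.92 / 4322.11 × 100 = 99.8799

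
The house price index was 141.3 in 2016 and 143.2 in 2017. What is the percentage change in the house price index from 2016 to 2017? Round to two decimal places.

1.34%

Change = (143.2 − 141.3) / 141.3 × 100
       = 1.9 / 141.3 × 100 = 1.3447%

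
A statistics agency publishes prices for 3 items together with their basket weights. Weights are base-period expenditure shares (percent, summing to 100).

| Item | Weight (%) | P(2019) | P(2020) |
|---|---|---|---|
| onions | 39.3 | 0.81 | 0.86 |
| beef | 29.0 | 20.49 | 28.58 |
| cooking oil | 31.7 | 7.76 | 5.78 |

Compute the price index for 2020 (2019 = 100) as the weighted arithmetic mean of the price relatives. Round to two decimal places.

onions: 39.3 × (0.86/0.81) = 39.3 × 1.061728 = 41.7259
beef: 29.0 × (28.58/20.49) = 29.0 × 1.394827 = 40.4500
cooking oil: 31.7 × (5.78/7.76) = 31.7 × 0.744845 = 23.6116
Index = Σ wᵢ·(p₁ᵢ/p₀ᵢ) = 41.7259 + 40.4500 + 23.6116 = 105.7875

105.79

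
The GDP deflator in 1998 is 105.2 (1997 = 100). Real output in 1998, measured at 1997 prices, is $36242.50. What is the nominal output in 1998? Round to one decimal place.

38127.1

Nominal = Real × (Index/100) = 36242.50 × (105.2/100)
        = 36242.50 × 1.052 = 38127.1100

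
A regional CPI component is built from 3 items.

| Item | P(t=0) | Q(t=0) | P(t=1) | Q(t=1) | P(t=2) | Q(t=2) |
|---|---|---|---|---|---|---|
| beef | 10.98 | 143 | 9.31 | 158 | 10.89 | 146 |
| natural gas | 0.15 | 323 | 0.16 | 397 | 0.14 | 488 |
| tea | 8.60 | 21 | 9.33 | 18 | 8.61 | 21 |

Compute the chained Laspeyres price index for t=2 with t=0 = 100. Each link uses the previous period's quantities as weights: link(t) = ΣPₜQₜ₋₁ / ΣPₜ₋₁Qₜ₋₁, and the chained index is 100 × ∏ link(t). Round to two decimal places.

99.55

Link t=0→t=1:
ΣP(t=1)Q(t=0) = 9.31×143 + 0.16×323 + 9.33×21 = 1331.33 + 51.68 + 195.93 = 1578.94
ΣP(t=0)Q(t=0) = 10.98×143 + 0.15×323 + 8.60×21 = 1570.14 + 48.45 + 180.6 = 1799.19
link = 1578.94/1799.19 = 0.877584
Link t=1→t=2:
ΣP(t=2)Q(t=1) = 10.89×158 + 0.14×397 + 8.61×18 = 1720.62 + 55.58 + 154.98 = 1931.18
ΣP(t=1)Q(t=1) = 9.31×158 + 0.16×397 + 9.33×18 = 1470.98 + 63.52 + 167.94 = 1702.44
link = 1931.18/1702.44 = 1.134360
Chained index = 100 × 0.877584 × 1.134360 = 99.5496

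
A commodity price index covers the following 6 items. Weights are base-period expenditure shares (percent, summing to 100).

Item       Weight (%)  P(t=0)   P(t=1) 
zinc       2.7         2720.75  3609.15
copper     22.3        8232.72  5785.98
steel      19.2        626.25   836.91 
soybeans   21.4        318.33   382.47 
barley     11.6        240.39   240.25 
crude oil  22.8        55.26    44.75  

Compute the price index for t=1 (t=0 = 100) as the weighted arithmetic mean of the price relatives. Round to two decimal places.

100.68

zinc: 2.7 × (3609.15/2720.75) = 2.7 × 1.326528 = 3.5816
copper: 22.3 × (5785.98/8232.72) = 22.3 × 0.702803 = 15.6725
steel: 19.2 × (836.91/626.25) = 19.2 × 1.336383 = 25.6586
soybeans: 21.4 × (382.47/318.33) = 21.4 × 1.201489 = 25.7119
barley: 11.6 × (240.25/240.39) = 11.6 × 0.999418 = 11.5932
crude oil: 22.8 × (44.75/55.26) = 22.8 × 0.809808 = 18.4636
Index = Σ wᵢ·(p₁ᵢ/p₀ᵢ) = 3.5816 + 15.6725 + 25.6586 + 25.7119 + 11.5932 + 18.4636 = 100.6814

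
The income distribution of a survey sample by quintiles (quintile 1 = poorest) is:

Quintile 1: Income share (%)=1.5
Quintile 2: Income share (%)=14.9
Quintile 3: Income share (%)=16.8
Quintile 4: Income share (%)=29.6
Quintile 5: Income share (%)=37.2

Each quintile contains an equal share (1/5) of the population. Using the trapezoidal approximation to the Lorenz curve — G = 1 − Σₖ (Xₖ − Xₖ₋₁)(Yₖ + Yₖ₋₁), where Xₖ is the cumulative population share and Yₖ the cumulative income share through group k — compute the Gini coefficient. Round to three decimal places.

Cumulative income shares Yₖ: 0.0150, 0.1640, 0.3320, 0.6280, 1.0000
Σ (Xₖ−Xₖ₋₁)(Yₖ+Yₖ₋₁) = (1/5)(0.0150+0.0000) + (1/5)(0.1640+0.0150) + (1/5)(0.3320+0.1640) + (1/5)(0.6280+0.3320) + (1/5)(1.0000+0.6280)
  = 0.0030 + 0.0358 + 0.0992 + 0.1920 + 0.3256 = 0.6556
G = 1 − 0.6556 = 0.3444

0.344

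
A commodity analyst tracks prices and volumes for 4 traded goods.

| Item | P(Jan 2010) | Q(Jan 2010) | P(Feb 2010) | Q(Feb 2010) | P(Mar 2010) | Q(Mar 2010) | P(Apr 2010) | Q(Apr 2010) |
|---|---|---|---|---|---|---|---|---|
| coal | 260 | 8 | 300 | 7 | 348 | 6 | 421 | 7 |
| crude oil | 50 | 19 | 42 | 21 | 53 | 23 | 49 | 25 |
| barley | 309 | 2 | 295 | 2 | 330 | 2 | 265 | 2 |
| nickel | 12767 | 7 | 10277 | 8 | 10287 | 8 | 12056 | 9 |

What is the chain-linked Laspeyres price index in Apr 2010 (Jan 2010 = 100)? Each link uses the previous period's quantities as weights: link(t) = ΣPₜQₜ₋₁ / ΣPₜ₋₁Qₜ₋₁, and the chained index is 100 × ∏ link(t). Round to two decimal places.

Link Jan 2010→Feb 2010:
ΣP(Feb 2010)Q(Jan 2010) = 300×8 + 42×19 + 295×2 + 10277×7 = 2400 + 798 + 590 + 71939 = 75727
ΣP(Jan 2010)Q(Jan 2010) = 260×8 + 50×19 + 309×2 + 12767×7 = 2080 + 950 + 618 + 89369 = 93017
link = 75727/93017 = 0.814120
Link Feb 2010→Mar 2010:
ΣP(Mar 2010)Q(Feb 2010) = 348×7 + 53×21 + 330×2 + 10287×8 = 2436 + 1113 + 660 + 82296 = 86505
ΣP(Feb 2010)Q(Feb 2010) = 300×7 + 42×21 + 295×2 + 10277×8 = 2100 + 882 + 590 + 82216 = 85788
link = 86505/85788 = 1.008358
Link Mar 2010→Apr 2010:
ΣP(Apr 2010)Q(Mar 2010) = 421×6 + 49×23 + 265×2 + 12056×8 = 2526 + 1127 + 530 + 96448 = 100631
ΣP(Mar 2010)Q(Mar 2010) = 348×6 + 53×23 + 330×2 + 10287×8 = 2088 + 1219 + 660 + 82296 = 86263
link = 100631/86263 = 1.166560
Chained index = 100 × 0.814120 × 1.008358 × 1.166560 = 95.7658

95.77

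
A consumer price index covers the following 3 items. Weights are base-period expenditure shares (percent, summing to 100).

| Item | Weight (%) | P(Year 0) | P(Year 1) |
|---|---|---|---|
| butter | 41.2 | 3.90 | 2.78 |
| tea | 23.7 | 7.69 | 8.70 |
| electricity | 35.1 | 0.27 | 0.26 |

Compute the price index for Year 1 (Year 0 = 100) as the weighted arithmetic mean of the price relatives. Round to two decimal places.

butter: 41.2 × (2.78/3.90) = 41.2 × 0.712821 = 29.3682
tea: 23.7 × (8.70/7.69) = 23.7 × 1.131339 = 26.8127
electricity: 35.1 × (0.26/0.27) = 35.1 × 0.962963 = 33.8000
Index = Σ wᵢ·(p₁ᵢ/p₀ᵢ) = 29.3682 + 26.8127 + 33.8000 = 89.9809

89.98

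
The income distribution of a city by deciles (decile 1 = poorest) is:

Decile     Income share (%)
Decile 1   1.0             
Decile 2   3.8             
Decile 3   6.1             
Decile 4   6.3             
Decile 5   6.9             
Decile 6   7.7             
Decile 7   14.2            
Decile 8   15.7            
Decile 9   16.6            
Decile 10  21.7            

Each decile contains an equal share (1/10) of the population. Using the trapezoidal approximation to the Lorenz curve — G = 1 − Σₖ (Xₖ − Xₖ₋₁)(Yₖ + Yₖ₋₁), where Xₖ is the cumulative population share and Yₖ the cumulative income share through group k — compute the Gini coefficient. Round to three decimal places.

0.348

Cumulative income shares Yₖ: 0.0100, 0.0480, 0.1090, 0.1720, 0.2410, 0.3180, 0.4600, 0.6170, 0.7830, 1.0000
Σ (Xₖ−Xₖ₋₁)(Yₖ+Yₖ₋₁) = (1/10)(0.0100+0.0000) + (1/10)(0.0480+0.0100) + (1/10)(0.1090+0.0480) + (1/10)(0.1720+0.1090) + (1/10)(0.2410+0.1720) + (1/10)(0.3180+0.2410) + (1/10)(0.4600+0.3180) + (1/10)(0.6170+0.4600) + (1/10)(0.7830+0.6170) + (1/10)(1.0000+0.7830)
  = 0.0010 + 0.0058 + 0.0157 + 0.0281 + 0.0413 + 0.0559 + 0.0778 + 0.1077 + 0.1400 + 0.1783 = 0.6516
G = 1 − 0.6516 = 0.3484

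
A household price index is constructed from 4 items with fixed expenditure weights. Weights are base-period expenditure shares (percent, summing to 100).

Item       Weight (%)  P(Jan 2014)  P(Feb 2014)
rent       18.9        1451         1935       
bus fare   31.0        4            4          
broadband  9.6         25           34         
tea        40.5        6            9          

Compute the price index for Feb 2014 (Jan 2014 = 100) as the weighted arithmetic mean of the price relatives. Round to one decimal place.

130.0

rent: 18.9 × (1935/1451) = 18.9 × 1.333563 = 25.2043
bus fare: 31.0 × (4/4) = 31.0 × 1.000000 = 31.0000
broadband: 9.6 × (34/25) = 9.6 × 1.360000 = 13.0560
tea: 40.5 × (9/6) = 40.5 × 1.500000 = 60.7500
Index = Σ wᵢ·(p₁ᵢ/p₀ᵢ) = 25.2043 + 31.0000 + 13.0560 + 60.7500 = 130.0103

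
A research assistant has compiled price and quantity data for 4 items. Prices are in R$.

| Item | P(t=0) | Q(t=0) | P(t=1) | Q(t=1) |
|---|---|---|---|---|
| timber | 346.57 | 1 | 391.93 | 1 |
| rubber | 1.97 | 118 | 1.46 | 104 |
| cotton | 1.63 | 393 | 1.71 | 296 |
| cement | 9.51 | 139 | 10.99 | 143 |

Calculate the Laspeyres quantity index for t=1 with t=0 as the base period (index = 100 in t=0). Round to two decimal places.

94.19

Laspeyres quantity index uses base-period prices as weights.
ΣP(t=0)·Q(t=1) = 346.57×1 + 1.97×104 + 1.63×296 + 9.51×143 = 346.57 + 204.88 + 482.48 + 1359.93 = 2393.86
ΣP(t=0)·Q(t=0) = 346.57×1 + 1.97×118 + 1.63×393 + 9.51×139 = 346.57 + 232.46 + 640.59 + 1321.89 = 2541.51
Index = 2393.86 / 2541.51 × 100 = 94.1905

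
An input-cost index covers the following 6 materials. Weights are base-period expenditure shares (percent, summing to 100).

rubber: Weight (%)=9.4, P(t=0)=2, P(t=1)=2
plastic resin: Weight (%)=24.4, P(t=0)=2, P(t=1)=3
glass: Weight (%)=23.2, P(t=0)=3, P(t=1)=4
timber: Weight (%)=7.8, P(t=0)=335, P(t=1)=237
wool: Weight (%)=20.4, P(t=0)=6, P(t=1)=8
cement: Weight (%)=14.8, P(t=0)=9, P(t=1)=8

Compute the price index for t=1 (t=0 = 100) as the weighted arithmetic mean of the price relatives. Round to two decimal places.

122.81

rubber: 9.4 × (2/2) = 9.4 × 1.000000 = 9.4000
plastic resin: 24.4 × (3/2) = 24.4 × 1.500000 = 36.6000
glass: 23.2 × (4/3) = 23.2 × 1.333333 = 30.9333
timber: 7.8 × (237/335) = 7.8 × 0.707463 = 5.5182
wool: 20.4 × (8/6) = 20.4 × 1.333333 = 27.2000
cement: 14.8 × (8/9) = 14.8 × 0.888889 = 13.1556
Index = Σ wᵢ·(p₁ᵢ/p₀ᵢ) = 9.4000 + 36.6000 + 30.9333 + 5.5182 + 27.2000 + 13.1556 = 122.8071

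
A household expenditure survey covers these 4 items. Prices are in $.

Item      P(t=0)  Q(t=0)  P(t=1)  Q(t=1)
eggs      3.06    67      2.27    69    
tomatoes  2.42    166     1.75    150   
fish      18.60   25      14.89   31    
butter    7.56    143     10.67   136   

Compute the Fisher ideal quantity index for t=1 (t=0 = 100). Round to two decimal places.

100.41

Laspeyres component (base-period weights):
ΣP(t=0)Q(t=1) = 3.06×69 + 2.42×150 + 18.60×31 + 7.56×136 = 211.14 + 363 + 576.6 + 1028.16 = 2178.9
ΣP(t=0)Q(t=0) = 3.06×67 + 2.42×166 + 18.60×25 + 7.56×143 = 205.02 + 401.72 + 465 + 1081.08 = 2152.82
L = 2178.9 / 2152.82 × 100 = 101.2114
Paasche component (current-period weights):
ΣP(t=1)Q(t=1) = 2.27×69 + 1.75×150 + 14.89×31 + 10.67×136 = 156.63 + 262.5 + 461.59 + 1451.12 = 2331.84
ΣP(t=1)Q(t=0) = 2.27×67 + 1.75×166 + 14.89×25 + 10.67×143 = 152.09 + 290.5 + 372.25 + 1525.81 = 2340.65
P = 2331.84 / 2340.65 × 100 = 99.6236
Fisher = √(L × P) = √(101.2114 × 99.6236) = 100.4144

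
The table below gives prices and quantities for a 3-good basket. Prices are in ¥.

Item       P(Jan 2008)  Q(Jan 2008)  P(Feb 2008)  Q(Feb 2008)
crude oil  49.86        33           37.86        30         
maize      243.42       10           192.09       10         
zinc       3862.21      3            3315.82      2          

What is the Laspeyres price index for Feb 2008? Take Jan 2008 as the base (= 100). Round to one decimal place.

Laspeyres price index uses base-period quantities as weights.
ΣP(Feb 2008)·Q(Jan 2008) = 37.86×33 + 192.09×10 + 3315.82×3 = 1249.38 + 1920.9 + 9947.46 = 13117.74
ΣP(Jan 2008)·Q(Jan 2008) = 49.86×33 + 243.42×10 + 3862.21×3 = 1645.38 + 2434.2 + 11586.63 = 15666.21
Index = 13117.74 / 15666.21 × 100 = 83.7327

83.7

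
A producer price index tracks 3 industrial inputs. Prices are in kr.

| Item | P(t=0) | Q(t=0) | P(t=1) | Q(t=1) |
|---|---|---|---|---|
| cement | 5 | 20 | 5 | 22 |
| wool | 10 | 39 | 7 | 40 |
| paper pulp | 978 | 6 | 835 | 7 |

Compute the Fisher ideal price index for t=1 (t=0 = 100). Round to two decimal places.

Laspeyres component (base-period weights):
ΣP(t=1)Q(t=0) = 5×20 + 7×39 + 835×6 = 100 + 273 + 5010 = 5383
ΣP(t=0)Q(t=0) = 5×20 + 10×39 + 978×6 = 100 + 390 + 5868 = 6358
L = 5383 / 6358 × 100 = 84.6650
Paasche component (current-period weights):
ΣP(t=1)Q(t=1) = 5×22 + 7×40 + 835×7 = 110 + 280 + 5845 = 6235
ΣP(t=0)Q(t=1) = 5×22 + 10×40 + 978×7 = 110 + 400 + 6846 = 7356
P = 6235 / 7356 × 100 = 84.7607
Fisher = √(L × P) = √(84.6650 × 84.7607) = 84.7129

84.71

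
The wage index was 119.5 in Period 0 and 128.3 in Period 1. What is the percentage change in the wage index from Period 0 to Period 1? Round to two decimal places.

7.36%

Change = (128.3 − 119.5) / 119.5 × 100
       = 8.8 / 119.5 × 100 = 7.3640%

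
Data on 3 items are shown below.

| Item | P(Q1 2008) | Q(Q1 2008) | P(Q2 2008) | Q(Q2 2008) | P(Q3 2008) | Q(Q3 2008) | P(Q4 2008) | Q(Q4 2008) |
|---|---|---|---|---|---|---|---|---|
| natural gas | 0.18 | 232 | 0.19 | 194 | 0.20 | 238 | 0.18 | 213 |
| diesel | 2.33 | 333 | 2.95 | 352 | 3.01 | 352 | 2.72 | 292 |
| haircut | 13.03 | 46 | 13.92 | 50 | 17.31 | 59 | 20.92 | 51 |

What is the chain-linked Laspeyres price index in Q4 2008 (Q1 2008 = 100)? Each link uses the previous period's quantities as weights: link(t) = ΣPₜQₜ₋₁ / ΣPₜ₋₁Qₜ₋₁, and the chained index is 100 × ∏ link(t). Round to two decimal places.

136.91

Link Q1 2008→Q2 2008:
ΣP(Q2 2008)Q(Q1 2008) = 0.19×232 + 2.95×333 + 13.92×46 = 44.08 + 982.35 + 640.32 = 1666.75
ΣP(Q1 2008)Q(Q1 2008) = 0.18×232 + 2.33×333 + 13.03×46 = 41.76 + 775.89 + 599.38 = 1417.03
link = 1666.75/1417.03 = 1.176228
Link Q2 2008→Q3 2008:
ΣP(Q3 2008)Q(Q2 2008) = 0.20×194 + 3.01×352 + 17.31×50 = 38.8 + 1059.52 + 865.5 = 1963.82
ΣP(Q2 2008)Q(Q2 2008) = 0.19×194 + 2.95×352 + 13.92×50 = 36.86 + 1038.4 + 696 = 1771.26
link = 1963.82/1771.26 = 1.108714
Link Q3 2008→Q4 2008:
ΣP(Q4 2008)Q(Q3 2008) = 0.18×238 + 2.72×352 + 20.92×59 = 42.84 + 957.44 + 1234.28 = 2234.56
ΣP(Q3 2008)Q(Q3 2008) = 0.20×238 + 3.01×352 + 17.31×59 = 47.6 + 1059.52 + 1021.29 = 2128.41
link = 2234.56/2128.41 = 1.049873
Chained index = 100 × 1.176228 × 1.108714 × 1.049873 = 136.9139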